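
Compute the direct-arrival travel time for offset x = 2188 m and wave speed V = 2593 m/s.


t = x / V
= 2188 / 2593
= 0.8438 s

0.8438


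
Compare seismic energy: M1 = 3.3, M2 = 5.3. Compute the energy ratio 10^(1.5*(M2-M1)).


M2 - M1 = 5.3 - 3.3 = 2.0
1.5 * 2.0 = 3.0
ratio = 10^3.0 = 1000.0

1000.0


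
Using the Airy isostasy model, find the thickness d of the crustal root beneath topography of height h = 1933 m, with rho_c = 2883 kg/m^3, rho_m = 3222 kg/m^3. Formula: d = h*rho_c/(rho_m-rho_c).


rho_m - rho_c = 3222 - 2883 = 339
d = 1933 * 2883 / 339
= 5572839 / 339
= 16439.05 m

16439.05


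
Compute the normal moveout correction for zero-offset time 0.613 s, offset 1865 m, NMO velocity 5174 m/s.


x/Vnmo = 1865/5174 = 0.360456
(x/Vnmo)^2 = 0.129929
t0^2 = 0.375769
sqrt(0.375769 + 0.129929) = 0.711124
dt = 0.711124 - 0.613 = 0.098124

0.098124


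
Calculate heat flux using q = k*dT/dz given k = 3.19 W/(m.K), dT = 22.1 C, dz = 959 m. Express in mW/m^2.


q = k * dT / dz * 1000
= 3.19 * 22.1 / 959 * 1000
= 0.073513 * 1000
= 73.513 mW/m^2

73.513


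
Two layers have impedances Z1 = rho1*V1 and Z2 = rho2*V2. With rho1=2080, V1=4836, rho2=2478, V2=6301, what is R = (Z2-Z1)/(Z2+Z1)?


Z1 = 2080 * 4836 = 10058880
Z2 = 2478 * 6301 = 15613878
R = (15613878 - 10058880) / (15613878 + 10058880) = 5554998 / 25672758 = 0.2164

0.2164


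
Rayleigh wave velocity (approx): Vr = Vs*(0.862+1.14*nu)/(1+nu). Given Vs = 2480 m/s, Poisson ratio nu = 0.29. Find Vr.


Numerator factor = 0.862 + 1.14*0.29 = 1.1926
Denominator = 1 + 0.29 = 1.29
Vr = 2480 * 1.1926 / 1.29 = 2292.75 m/s

2292.75


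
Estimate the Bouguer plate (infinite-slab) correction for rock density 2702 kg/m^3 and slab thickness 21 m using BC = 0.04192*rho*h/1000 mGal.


BC = 0.04192 * rho * h / 1000
= 0.04192 * 2702 * 21 / 1000
= 2.3786 mGal

2.3786


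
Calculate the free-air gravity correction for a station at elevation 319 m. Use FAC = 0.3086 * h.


FAC = 0.3086 * h
= 0.3086 * 319
= 98.4434 mGal

98.4434


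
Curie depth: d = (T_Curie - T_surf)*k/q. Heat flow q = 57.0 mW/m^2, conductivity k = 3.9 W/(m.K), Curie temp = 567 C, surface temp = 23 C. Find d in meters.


T_Curie - T_surf = 567 - 23 = 544 C
Convert q to W/m^2: 57.0 mW/m^2 = 0.057 W/m^2
d = 544 * 3.9 / 0.057 = 37221.05 m

37221.05


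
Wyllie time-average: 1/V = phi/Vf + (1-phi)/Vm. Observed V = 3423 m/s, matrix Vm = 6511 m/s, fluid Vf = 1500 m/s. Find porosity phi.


1/V - 1/Vm = 1/3423 - 1/6511 = 0.00013856
1/Vf - 1/Vm = 1/1500 - 1/6511 = 0.00051308
phi = 0.00013856 / 0.00051308 = 0.27

0.27


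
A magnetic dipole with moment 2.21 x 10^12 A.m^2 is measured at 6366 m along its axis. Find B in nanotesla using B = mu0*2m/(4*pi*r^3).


m = 2.21 x 10^12 = 2210000000000 A.m^2
2m = 4420000000000 A.m^2
r^3 = 6366^3 = 257988235896
B = (4pi*10^-7) * 4420000000000 / (4*pi * 257988235896) * 1e9
= 5554335.811547 / 3241975786413.86 * 1e9
= 1713.2564 nT

1713.2564


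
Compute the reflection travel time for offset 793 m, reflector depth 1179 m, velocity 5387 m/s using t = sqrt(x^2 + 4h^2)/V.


x^2 + 4h^2 = 793^2 + 4*1179^2 = 628849 + 5560164 = 6189013
sqrt(6189013) = 2487.7727
t = 2487.7727 / 5387 = 0.4618 s

0.4618


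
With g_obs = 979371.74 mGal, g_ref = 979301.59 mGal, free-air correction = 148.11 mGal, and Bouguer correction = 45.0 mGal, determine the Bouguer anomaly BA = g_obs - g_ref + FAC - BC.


BA = g_obs - g_ref + FAC - BC
= 979371.74 - 979301.59 + 148.11 - 45.0
= 173.26 mGal

173.26


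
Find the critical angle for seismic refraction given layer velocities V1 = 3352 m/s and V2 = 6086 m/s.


V1/V2 = 3352/6086 = 0.550772
theta_c = arcsin(0.550772) = 33.42 degrees

33.42


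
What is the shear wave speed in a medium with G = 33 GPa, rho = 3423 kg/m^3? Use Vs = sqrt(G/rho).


Convert G to Pa: G = 33e9 Pa
Compute G/rho = 33e9 / 3423 = 9640666.0824
Vs = sqrt(9640666.0824) = 3104.94 m/s

3104.94


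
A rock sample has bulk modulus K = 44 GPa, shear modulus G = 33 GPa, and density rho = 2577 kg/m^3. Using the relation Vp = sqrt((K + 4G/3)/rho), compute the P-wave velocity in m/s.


First compute the effective modulus:
K + 4G/3 = 44e9 + 4*33e9/3 = 88000000000.0 Pa
Then divide by density:
88000000000.0 / 2577 = 34148234.3811 Pa/(kg/m^3)
Take the square root:
Vp = sqrt(34148234.3811) = 5843.65 m/s

5843.65


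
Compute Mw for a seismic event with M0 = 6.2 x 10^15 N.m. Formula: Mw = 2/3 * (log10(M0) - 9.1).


log10(M0) = log10(6.2 x 10^15) = 15.7924
Mw = 2/3 * (15.7924 - 9.1)
= 2/3 * 6.6924
= 4.46

4.46


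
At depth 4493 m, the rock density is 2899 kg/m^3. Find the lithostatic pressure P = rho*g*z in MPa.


P = rho * g * z / 1e6
= 2899 * 9.81 * 4493 / 1e6
= 127777280.67 / 1e6
= 127.7773 MPa

127.7773


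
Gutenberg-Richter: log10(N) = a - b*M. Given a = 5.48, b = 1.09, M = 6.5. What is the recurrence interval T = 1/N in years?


log10(N) = 5.48 - 1.09*6.5 = -1.605
N = 10^-1.605 = 0.024831
T = 1/N = 1/0.024831 = 40.2717 years

40.2717


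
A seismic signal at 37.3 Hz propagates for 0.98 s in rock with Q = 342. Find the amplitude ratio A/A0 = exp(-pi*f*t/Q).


pi*f*t/Q = pi*37.3*0.98/342 = 0.335783
A/A0 = exp(-0.335783) = 0.714778

0.714778


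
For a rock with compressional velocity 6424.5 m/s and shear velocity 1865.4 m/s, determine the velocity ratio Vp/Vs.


Vp/Vs = 6424.5 / 1865.4
= 3.444

3.444


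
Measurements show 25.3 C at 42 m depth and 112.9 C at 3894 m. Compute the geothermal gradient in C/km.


dT = 112.9 - 25.3 = 87.6 C
dz = 3894 - 42 = 3852 m
gradient = dT/dz * 1000 = 87.6/3852 * 1000 = 22.7414 C/km

22.7414


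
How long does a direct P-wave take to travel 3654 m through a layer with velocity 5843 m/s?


t = x / V
= 3654 / 5843
= 0.6254 s

0.6254


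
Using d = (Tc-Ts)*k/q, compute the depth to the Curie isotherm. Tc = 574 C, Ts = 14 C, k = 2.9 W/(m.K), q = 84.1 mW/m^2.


T_Curie - T_surf = 574 - 14 = 560 C
Convert q to W/m^2: 84.1 mW/m^2 = 0.0841 W/m^2
d = 560 * 2.9 / 0.0841 = 19310.34 m

19310.34


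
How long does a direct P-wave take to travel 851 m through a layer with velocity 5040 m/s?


t = x / V
= 851 / 5040
= 0.1688 s

0.1688


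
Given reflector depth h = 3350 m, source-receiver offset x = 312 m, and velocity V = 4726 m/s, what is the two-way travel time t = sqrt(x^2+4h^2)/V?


x^2 + 4h^2 = 312^2 + 4*3350^2 = 97344 + 44890000 = 44987344
sqrt(44987344) = 6707.2605
t = 6707.2605 / 4726 = 1.4192 s

1.4192


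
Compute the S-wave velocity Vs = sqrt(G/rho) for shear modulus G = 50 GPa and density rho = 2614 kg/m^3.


Convert G to Pa: G = 50e9 Pa
Compute G/rho = 50e9 / 2614 = 19127773.5272
Vs = sqrt(19127773.5272) = 4373.53 m/s

4373.53


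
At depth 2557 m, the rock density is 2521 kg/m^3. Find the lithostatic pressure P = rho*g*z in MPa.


P = rho * g * z / 1e6
= 2521 * 9.81 * 2557 / 1e6
= 63237192.57 / 1e6
= 63.2372 MPa

63.2372


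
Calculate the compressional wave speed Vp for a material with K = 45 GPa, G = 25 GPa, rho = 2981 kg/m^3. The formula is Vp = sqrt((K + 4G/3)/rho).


First compute the effective modulus:
K + 4G/3 = 45e9 + 4*25e9/3 = 78333333333.33 Pa
Then divide by density:
78333333333.33 / 2981 = 26277535.5026 Pa/(kg/m^3)
Take the square root:
Vp = sqrt(26277535.5026) = 5126.16 m/s

5126.16


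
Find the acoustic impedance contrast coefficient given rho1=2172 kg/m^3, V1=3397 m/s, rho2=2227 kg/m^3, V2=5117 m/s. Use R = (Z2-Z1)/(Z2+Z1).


Z1 = 2172 * 3397 = 7378284
Z2 = 2227 * 5117 = 11395559
R = (11395559 - 7378284) / (11395559 + 7378284) = 4017275 / 18773843 = 0.214

0.214


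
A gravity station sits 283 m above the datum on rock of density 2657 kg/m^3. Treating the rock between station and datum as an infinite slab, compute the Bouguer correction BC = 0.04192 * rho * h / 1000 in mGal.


BC = 0.04192 * rho * h / 1000
= 0.04192 * 2657 * 283 / 1000
= 31.5209 mGal

31.5209


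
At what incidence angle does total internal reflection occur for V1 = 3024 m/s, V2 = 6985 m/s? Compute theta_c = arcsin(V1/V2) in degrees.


V1/V2 = 3024/6985 = 0.432928
theta_c = arcsin(0.432928) = 25.6535 degrees

25.6535


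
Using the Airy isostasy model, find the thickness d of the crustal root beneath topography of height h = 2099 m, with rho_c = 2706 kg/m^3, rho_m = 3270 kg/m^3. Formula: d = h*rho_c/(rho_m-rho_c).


rho_m - rho_c = 3270 - 2706 = 564
d = 2099 * 2706 / 564
= 5679894 / 564
= 10070.73 m

10070.73


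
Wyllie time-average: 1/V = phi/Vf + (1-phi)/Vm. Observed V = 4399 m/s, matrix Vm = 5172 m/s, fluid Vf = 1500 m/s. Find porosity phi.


1/V - 1/Vm = 1/4399 - 1/5172 = 3.398e-05
1/Vf - 1/Vm = 1/1500 - 1/5172 = 0.00047332
phi = 3.398e-05 / 0.00047332 = 0.0718

0.0718


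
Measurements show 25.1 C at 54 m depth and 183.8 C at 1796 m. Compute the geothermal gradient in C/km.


dT = 183.8 - 25.1 = 158.7 C
dz = 1796 - 54 = 1742 m
gradient = dT/dz * 1000 = 158.7/1742 * 1000 = 91.1022 C/km

91.1022


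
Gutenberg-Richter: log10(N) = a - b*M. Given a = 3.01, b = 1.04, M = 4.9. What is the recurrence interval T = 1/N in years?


log10(N) = 3.01 - 1.04*4.9 = -2.086
N = 10^-2.086 = 0.008204
T = 1/N = 1/0.008204 = 121.899 years

121.899


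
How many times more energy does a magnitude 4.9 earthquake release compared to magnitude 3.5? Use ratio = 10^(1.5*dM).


M2 - M1 = 4.9 - 3.5 = 1.4
1.5 * 1.4 = 2.1
ratio = 10^2.1 = 125.89

125.89


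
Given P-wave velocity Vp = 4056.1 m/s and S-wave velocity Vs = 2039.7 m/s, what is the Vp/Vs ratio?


Vp/Vs = 4056.1 / 2039.7
= 1.9886

1.9886


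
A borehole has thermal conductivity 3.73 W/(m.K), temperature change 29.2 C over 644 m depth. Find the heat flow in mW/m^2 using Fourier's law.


q = k * dT / dz * 1000
= 3.73 * 29.2 / 644 * 1000
= 0.169124 * 1000
= 169.1242 mW/m^2

169.1242


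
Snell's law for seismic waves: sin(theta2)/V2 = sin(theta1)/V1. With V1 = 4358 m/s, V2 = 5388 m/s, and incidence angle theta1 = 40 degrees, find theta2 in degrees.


sin(theta1) = sin(40 deg) = 0.642788
sin(theta2) = V2/V1 * sin(theta1) = 5388/4358 * 0.642788 = 0.794708
theta2 = arcsin(0.794708) = 52.6277 degrees

52.6277


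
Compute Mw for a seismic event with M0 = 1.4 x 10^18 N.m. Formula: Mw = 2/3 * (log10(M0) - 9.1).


log10(M0) = log10(1.4 x 10^18) = 18.1461
Mw = 2/3 * (18.1461 - 9.1)
= 2/3 * 9.0461
= 6.03

6.03


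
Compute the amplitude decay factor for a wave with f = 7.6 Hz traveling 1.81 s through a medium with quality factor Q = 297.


pi*f*t/Q = pi*7.6*1.81/297 = 0.145508
A/A0 = exp(-0.145508) = 0.864583

0.864583


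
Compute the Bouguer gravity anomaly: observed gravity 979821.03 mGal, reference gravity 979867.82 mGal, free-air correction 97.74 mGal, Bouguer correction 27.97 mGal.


BA = g_obs - g_ref + FAC - BC
= 979821.03 - 979867.82 + 97.74 - 27.97
= 22.98 mGal

22.98


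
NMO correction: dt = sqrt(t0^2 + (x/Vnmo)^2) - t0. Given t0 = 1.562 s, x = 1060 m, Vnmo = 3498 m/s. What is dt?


x/Vnmo = 1060/3498 = 0.30303
(x/Vnmo)^2 = 0.091827
t0^2 = 2.439844
sqrt(2.439844 + 0.091827) = 1.591123
dt = 1.591123 - 1.562 = 0.029123

0.029123


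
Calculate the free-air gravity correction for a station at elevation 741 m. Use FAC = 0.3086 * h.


FAC = 0.3086 * h
= 0.3086 * 741
= 228.6726 mGal

228.6726


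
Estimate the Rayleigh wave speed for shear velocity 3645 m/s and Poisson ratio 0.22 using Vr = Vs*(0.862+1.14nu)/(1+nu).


Numerator factor = 0.862 + 1.14*0.22 = 1.1128
Denominator = 1 + 0.22 = 1.22
Vr = 3645 * 1.1128 / 1.22 = 3324.72 m/s

3324.72


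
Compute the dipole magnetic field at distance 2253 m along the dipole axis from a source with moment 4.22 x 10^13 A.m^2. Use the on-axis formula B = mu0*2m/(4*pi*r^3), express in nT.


m = 4.22 x 10^13 = 42200000000000 A.m^2
2m = 84400000000000 A.m^2
r^3 = 2253^3 = 11436248277
B = (4pi*10^-7) * 84400000000000 / (4*pi * 11436248277) * 1e9
= 106060167.985191 / 143712134286.61 * 1e9
= 738004.2646 nT

738004.2646


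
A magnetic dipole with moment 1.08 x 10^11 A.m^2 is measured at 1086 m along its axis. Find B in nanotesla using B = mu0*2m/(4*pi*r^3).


m = 1.08 x 10^11 = 108000000000 A.m^2
2m = 216000000000 A.m^2
r^3 = 1086^3 = 1280824056
B = (4pi*10^-7) * 216000000000 / (4*pi * 1280824056) * 1e9
= 271433.60527 / 16095309779.48 * 1e9
= 16864.143 nT

16864.143


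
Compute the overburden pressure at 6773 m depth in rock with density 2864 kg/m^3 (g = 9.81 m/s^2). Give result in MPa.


P = rho * g * z / 1e6
= 2864 * 9.81 * 6773 / 1e6
= 190293124.32 / 1e6
= 190.2931 MPa

190.2931


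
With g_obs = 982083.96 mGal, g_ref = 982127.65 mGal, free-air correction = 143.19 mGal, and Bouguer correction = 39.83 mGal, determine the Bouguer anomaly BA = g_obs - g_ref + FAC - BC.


BA = g_obs - g_ref + FAC - BC
= 982083.96 - 982127.65 + 143.19 - 39.83
= 59.67 mGal

59.67


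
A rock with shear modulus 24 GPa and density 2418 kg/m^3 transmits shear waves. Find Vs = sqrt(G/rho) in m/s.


Convert G to Pa: G = 24e9 Pa
Compute G/rho = 24e9 / 2418 = 9925558.3127
Vs = sqrt(9925558.3127) = 3150.49 m/s

3150.49


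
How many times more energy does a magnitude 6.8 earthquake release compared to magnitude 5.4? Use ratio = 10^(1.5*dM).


M2 - M1 = 6.8 - 5.4 = 1.4
1.5 * 1.4 = 2.1
ratio = 10^2.1 = 125.89

125.89


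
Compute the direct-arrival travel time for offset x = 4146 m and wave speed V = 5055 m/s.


t = x / V
= 4146 / 5055
= 0.8202 s

0.8202


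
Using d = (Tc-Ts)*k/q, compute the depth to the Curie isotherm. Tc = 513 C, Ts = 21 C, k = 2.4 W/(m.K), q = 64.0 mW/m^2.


T_Curie - T_surf = 513 - 21 = 492 C
Convert q to W/m^2: 64.0 mW/m^2 = 0.064 W/m^2
d = 492 * 2.4 / 0.064 = 18450.0 m

18450.0


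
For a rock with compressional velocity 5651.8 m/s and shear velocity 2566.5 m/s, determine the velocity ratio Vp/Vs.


Vp/Vs = 5651.8 / 2566.5
= 2.2021

2.2021


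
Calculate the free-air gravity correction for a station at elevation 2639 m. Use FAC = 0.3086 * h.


FAC = 0.3086 * h
= 0.3086 * 2639
= 814.3954 mGal

814.3954


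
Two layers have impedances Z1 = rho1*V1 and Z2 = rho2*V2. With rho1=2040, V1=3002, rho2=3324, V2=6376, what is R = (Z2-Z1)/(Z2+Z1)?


Z1 = 2040 * 3002 = 6124080
Z2 = 3324 * 6376 = 21193824
R = (21193824 - 6124080) / (21193824 + 6124080) = 15069744 / 27317904 = 0.5516

0.5516


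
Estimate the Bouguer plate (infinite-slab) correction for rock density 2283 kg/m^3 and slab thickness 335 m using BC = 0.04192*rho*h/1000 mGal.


BC = 0.04192 * rho * h / 1000
= 0.04192 * 2283 * 335 / 1000
= 32.0606 mGal

32.0606


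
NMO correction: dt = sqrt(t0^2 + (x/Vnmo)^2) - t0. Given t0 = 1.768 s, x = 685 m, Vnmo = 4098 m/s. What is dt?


x/Vnmo = 685/4098 = 0.167155
(x/Vnmo)^2 = 0.027941
t0^2 = 3.125824
sqrt(3.125824 + 0.027941) = 1.775884
dt = 1.775884 - 1.768 = 0.007884

0.007884


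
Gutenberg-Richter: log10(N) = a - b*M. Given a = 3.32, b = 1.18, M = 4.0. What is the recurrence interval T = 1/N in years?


log10(N) = 3.32 - 1.18*4.0 = -1.4
N = 10^-1.4 = 0.039811
T = 1/N = 1/0.039811 = 25.1189 years

25.1189


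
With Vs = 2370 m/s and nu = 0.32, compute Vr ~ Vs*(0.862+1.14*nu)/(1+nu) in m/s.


Numerator factor = 0.862 + 1.14*0.32 = 1.2268
Denominator = 1 + 0.32 = 1.32
Vr = 2370 * 1.2268 / 1.32 = 2202.66 m/s

2202.66


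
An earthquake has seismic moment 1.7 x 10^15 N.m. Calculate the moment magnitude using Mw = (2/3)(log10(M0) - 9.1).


log10(M0) = log10(1.7 x 10^15) = 15.2304
Mw = 2/3 * (15.2304 - 9.1)
= 2/3 * 6.1304
= 4.09

4.09


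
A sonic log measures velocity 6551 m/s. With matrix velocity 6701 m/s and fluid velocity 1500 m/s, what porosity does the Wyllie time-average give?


1/V - 1/Vm = 1/6551 - 1/6701 = 3.42e-06
1/Vf - 1/Vm = 1/1500 - 1/6701 = 0.00051744
phi = 3.42e-06 / 0.00051744 = 0.0066

0.0066


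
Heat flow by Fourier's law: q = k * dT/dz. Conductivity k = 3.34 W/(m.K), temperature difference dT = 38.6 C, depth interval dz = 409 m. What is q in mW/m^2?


q = k * dT / dz * 1000
= 3.34 * 38.6 / 409 * 1000
= 0.315218 * 1000
= 315.2176 mW/m^2

315.2176


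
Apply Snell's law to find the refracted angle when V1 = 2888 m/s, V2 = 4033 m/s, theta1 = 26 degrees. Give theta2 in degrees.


sin(theta1) = sin(26 deg) = 0.438371
sin(theta2) = V2/V1 * sin(theta1) = 4033/2888 * 0.438371 = 0.612171
theta2 = arcsin(0.612171) = 37.7467 degrees

37.7467


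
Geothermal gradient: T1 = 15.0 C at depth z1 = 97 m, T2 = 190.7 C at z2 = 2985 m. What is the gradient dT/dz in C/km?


dT = 190.7 - 15.0 = 175.7 C
dz = 2985 - 97 = 2888 m
gradient = dT/dz * 1000 = 175.7/2888 * 1000 = 60.838 C/km

60.838


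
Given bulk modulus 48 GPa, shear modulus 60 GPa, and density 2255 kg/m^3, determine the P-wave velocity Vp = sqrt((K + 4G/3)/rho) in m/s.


First compute the effective modulus:
K + 4G/3 = 48e9 + 4*60e9/3 = 128000000000.0 Pa
Then divide by density:
128000000000.0 / 2255 = 56762749.4457 Pa/(kg/m^3)
Take the square root:
Vp = sqrt(56762749.4457) = 7534.11 m/s

7534.11


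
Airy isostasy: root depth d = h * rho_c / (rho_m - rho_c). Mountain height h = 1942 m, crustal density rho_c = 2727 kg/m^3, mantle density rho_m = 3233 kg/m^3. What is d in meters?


rho_m - rho_c = 3233 - 2727 = 506
d = 1942 * 2727 / 506
= 5295834 / 506
= 10466.08 m

10466.08


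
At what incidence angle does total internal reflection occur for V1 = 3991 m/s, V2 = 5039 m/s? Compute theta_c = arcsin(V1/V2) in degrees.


V1/V2 = 3991/5039 = 0.792022
theta_c = arcsin(0.792022) = 52.3749 degrees

52.3749


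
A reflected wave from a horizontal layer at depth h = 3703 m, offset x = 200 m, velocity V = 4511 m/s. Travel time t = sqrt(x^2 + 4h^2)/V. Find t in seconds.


x^2 + 4h^2 = 200^2 + 4*3703^2 = 40000 + 54848836 = 54888836
sqrt(54888836) = 7408.7
t = 7408.7 / 4511 = 1.6424 s

1.6424


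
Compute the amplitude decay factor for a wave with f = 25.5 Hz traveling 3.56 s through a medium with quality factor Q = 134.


pi*f*t/Q = pi*25.5*3.56/134 = 2.128312
A/A0 = exp(-2.128312) = 0.119038

0.119038


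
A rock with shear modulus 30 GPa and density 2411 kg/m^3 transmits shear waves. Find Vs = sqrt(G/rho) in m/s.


Convert G to Pa: G = 30e9 Pa
Compute G/rho = 30e9 / 2411 = 12442969.7221
Vs = sqrt(12442969.7221) = 3527.46 m/s

3527.46


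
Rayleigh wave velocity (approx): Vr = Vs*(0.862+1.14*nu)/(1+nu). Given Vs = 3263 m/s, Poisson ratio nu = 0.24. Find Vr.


Numerator factor = 0.862 + 1.14*0.24 = 1.1356
Denominator = 1 + 0.24 = 1.24
Vr = 3263 * 1.1356 / 1.24 = 2988.28 m/s

2988.28


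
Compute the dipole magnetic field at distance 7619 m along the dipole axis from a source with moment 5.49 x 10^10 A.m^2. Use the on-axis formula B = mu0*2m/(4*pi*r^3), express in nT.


m = 5.49 x 10^10 = 54900000000 A.m^2
2m = 109800000000 A.m^2
r^3 = 7619^3 = 442276557659
B = (4pi*10^-7) * 109800000000 / (4*pi * 442276557659) * 1e9
= 137978.749346 / 5557811137585.99 * 1e9
= 24.8261 nT

24.8261


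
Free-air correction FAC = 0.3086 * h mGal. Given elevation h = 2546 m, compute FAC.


FAC = 0.3086 * h
= 0.3086 * 2546
= 785.6956 mGal

785.6956


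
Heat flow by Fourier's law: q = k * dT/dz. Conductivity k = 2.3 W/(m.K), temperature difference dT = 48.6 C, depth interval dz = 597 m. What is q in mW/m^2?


q = k * dT / dz * 1000
= 2.3 * 48.6 / 597 * 1000
= 0.187236 * 1000
= 187.2362 mW/m^2

187.2362


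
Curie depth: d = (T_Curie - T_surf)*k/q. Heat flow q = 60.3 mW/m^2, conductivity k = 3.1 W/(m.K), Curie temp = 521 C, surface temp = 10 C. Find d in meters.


T_Curie - T_surf = 521 - 10 = 511 C
Convert q to W/m^2: 60.3 mW/m^2 = 0.0603 W/m^2
d = 511 * 3.1 / 0.0603 = 26270.32 m

26270.32


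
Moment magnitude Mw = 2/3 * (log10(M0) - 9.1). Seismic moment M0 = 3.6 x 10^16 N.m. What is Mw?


log10(M0) = log10(3.6 x 10^16) = 16.5563
Mw = 2/3 * (16.5563 - 9.1)
= 2/3 * 7.4563
= 4.97

4.97


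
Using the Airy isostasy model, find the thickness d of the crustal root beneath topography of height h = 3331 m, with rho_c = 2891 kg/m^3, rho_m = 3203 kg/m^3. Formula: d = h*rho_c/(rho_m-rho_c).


rho_m - rho_c = 3203 - 2891 = 312
d = 3331 * 2891 / 312
= 9629921 / 312
= 30865.13 m

30865.13


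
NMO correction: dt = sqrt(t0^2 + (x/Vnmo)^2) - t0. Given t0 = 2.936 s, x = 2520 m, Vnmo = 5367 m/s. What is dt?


x/Vnmo = 2520/5367 = 0.469536
(x/Vnmo)^2 = 0.220464
t0^2 = 8.620096
sqrt(8.620096 + 0.220464) = 2.973308
dt = 2.973308 - 2.936 = 0.037308

0.037308


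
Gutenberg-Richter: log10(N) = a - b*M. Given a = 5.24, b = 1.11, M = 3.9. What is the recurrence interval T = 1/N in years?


log10(N) = 5.24 - 1.11*3.9 = 0.911
N = 10^0.911 = 8.147043
T = 1/N = 1/8.147043 = 0.1227 years

0.1227


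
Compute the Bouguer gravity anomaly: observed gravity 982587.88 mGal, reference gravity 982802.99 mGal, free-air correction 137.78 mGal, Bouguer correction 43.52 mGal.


BA = g_obs - g_ref + FAC - BC
= 982587.88 - 982802.99 + 137.78 - 43.52
= -120.85 mGal

-120.85


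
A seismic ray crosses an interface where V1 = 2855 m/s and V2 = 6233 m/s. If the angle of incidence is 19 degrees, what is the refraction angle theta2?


sin(theta1) = sin(19 deg) = 0.325568
sin(theta2) = V2/V1 * sin(theta1) = 6233/2855 * 0.325568 = 0.710776
theta2 = arcsin(0.710776) = 45.2981 degrees

45.2981


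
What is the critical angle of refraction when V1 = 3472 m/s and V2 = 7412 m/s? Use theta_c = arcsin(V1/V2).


V1/V2 = 3472/7412 = 0.46843
theta_c = arcsin(0.46843) = 27.9324 degrees

27.9324


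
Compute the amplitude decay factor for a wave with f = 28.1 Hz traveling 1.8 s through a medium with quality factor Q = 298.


pi*f*t/Q = pi*28.1*1.8/298 = 0.533227
A/A0 = exp(-0.533227) = 0.586708

0.586708


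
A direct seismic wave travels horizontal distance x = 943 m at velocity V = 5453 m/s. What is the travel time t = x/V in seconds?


t = x / V
= 943 / 5453
= 0.1729 s

0.1729


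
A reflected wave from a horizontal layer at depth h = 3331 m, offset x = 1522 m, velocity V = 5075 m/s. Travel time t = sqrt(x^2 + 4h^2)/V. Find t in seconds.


x^2 + 4h^2 = 1522^2 + 4*3331^2 = 2316484 + 44382244 = 46698728
sqrt(46698728) = 6833.6468
t = 6833.6468 / 5075 = 1.3465 s

1.3465


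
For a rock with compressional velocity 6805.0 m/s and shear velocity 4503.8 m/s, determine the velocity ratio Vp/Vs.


Vp/Vs = 6805.0 / 4503.8
= 1.5109

1.5109


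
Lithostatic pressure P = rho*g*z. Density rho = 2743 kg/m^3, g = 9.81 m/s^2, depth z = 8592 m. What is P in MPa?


P = rho * g * z / 1e6
= 2743 * 9.81 * 8592 / 1e6
= 231200667.36 / 1e6
= 231.2007 MPa

231.2007


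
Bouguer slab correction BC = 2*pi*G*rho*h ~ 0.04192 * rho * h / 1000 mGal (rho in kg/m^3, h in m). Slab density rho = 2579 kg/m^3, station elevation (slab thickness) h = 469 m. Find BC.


BC = 0.04192 * rho * h / 1000
= 0.04192 * 2579 * 469 / 1000
= 50.7044 mGal

50.7044


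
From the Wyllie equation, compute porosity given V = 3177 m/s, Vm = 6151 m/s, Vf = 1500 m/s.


1/V - 1/Vm = 1/3177 - 1/6151 = 0.00015219
1/Vf - 1/Vm = 1/1500 - 1/6151 = 0.00050409
phi = 0.00015219 / 0.00050409 = 0.3019

0.3019


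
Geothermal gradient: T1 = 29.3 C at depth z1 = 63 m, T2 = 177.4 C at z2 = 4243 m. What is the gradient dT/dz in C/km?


dT = 177.4 - 29.3 = 148.1 C
dz = 4243 - 63 = 4180 m
gradient = dT/dz * 1000 = 148.1/4180 * 1000 = 35.4306 C/km

35.4306


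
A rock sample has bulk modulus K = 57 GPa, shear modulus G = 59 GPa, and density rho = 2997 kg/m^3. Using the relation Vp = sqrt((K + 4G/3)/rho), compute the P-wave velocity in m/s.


First compute the effective modulus:
K + 4G/3 = 57e9 + 4*59e9/3 = 135666666666.67 Pa
Then divide by density:
135666666666.67 / 2997 = 45267489.7119 Pa/(kg/m^3)
Take the square root:
Vp = sqrt(45267489.7119) = 6728.11 m/s

6728.11


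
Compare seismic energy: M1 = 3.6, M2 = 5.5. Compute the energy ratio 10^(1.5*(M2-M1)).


M2 - M1 = 5.5 - 3.6 = 1.9
1.5 * 1.9 = 2.85
ratio = 10^2.85 = 707.95

707.95


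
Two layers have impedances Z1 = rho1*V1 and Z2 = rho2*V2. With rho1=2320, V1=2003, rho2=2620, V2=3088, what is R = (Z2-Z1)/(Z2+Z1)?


Z1 = 2320 * 2003 = 4646960
Z2 = 2620 * 3088 = 8090560
R = (8090560 - 4646960) / (8090560 + 4646960) = 3443600 / 12737520 = 0.2704

0.2704


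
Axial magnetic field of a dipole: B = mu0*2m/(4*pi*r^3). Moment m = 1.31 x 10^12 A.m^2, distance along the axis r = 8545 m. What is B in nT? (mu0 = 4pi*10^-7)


m = 1.31 x 10^12 = 1310000000000 A.m^2
2m = 2620000000000 A.m^2
r^3 = 8545^3 = 623930478625
B = (4pi*10^-7) * 2620000000000 / (4*pi * 623930478625) * 1e9
= 3292389.100962 / 7840541631996.25 * 1e9
= 419.9186 nT

419.9186


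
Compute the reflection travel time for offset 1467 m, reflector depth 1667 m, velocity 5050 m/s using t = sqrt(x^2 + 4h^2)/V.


x^2 + 4h^2 = 1467^2 + 4*1667^2 = 2152089 + 11115556 = 13267645
sqrt(13267645) = 3642.4779
t = 3642.4779 / 5050 = 0.7213 s

0.7213


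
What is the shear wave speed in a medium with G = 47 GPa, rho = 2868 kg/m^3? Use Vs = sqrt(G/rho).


Convert G to Pa: G = 47e9 Pa
Compute G/rho = 47e9 / 2868 = 16387726.6388
Vs = sqrt(16387726.6388) = 4048.18 m/s

4048.18


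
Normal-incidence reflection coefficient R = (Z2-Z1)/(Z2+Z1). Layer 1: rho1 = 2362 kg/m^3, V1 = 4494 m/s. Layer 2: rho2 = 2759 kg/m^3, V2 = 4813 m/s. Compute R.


Z1 = 2362 * 4494 = 10614828
Z2 = 2759 * 4813 = 13279067
R = (13279067 - 10614828) / (13279067 + 10614828) = 2664239 / 23893895 = 0.1115

0.1115


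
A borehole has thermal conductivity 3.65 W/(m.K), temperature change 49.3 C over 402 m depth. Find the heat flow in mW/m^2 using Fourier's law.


q = k * dT / dz * 1000
= 3.65 * 49.3 / 402 * 1000
= 0.447624 * 1000
= 447.6244 mW/m^2

447.6244


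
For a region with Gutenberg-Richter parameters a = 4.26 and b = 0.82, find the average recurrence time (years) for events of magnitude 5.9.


log10(N) = 4.26 - 0.82*5.9 = -0.578
N = 10^-0.578 = 0.264241
T = 1/N = 1/0.264241 = 3.7844 years

3.7844


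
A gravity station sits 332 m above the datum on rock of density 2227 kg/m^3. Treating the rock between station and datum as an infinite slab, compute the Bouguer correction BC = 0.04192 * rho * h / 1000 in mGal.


BC = 0.04192 * rho * h / 1000
= 0.04192 * 2227 * 332 / 1000
= 30.9941 mGal

30.9941


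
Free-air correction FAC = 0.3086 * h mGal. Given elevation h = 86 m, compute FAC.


FAC = 0.3086 * h
= 0.3086 * 86
= 26.5396 mGal

26.5396


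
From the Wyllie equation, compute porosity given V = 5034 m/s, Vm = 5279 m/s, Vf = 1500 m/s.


1/V - 1/Vm = 1/5034 - 1/5279 = 9.22e-06
1/Vf - 1/Vm = 1/1500 - 1/5279 = 0.00047724
phi = 9.22e-06 / 0.00047724 = 0.0193

0.0193


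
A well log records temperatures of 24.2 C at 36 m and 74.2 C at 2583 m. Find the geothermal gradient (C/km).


dT = 74.2 - 24.2 = 50.0 C
dz = 2583 - 36 = 2547 m
gradient = dT/dz * 1000 = 50.0/2547 * 1000 = 19.6309 C/km

19.6309


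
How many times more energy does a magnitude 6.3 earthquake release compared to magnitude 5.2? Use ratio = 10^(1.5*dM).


M2 - M1 = 6.3 - 5.2 = 1.1
1.5 * 1.1 = 1.65
ratio = 10^1.65 = 44.67

44.67


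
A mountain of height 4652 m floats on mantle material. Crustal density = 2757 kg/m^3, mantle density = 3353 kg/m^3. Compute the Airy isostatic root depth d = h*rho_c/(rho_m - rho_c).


rho_m - rho_c = 3353 - 2757 = 596
d = 4652 * 2757 / 596
= 12825564 / 596
= 21519.4 m

21519.4


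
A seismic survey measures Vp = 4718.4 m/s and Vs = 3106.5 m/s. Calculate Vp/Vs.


Vp/Vs = 4718.4 / 3106.5
= 1.5189

1.5189


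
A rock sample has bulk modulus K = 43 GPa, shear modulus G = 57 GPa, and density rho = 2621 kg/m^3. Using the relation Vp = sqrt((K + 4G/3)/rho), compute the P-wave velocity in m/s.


First compute the effective modulus:
K + 4G/3 = 43e9 + 4*57e9/3 = 119000000000.0 Pa
Then divide by density:
119000000000.0 / 2621 = 45402518.1229 Pa/(kg/m^3)
Take the square root:
Vp = sqrt(45402518.1229) = 6738.14 m/s

6738.14


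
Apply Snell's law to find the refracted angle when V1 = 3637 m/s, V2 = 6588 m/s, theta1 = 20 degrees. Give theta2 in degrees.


sin(theta1) = sin(20 deg) = 0.34202
sin(theta2) = V2/V1 * sin(theta1) = 6588/3637 * 0.34202 = 0.619529
theta2 = arcsin(0.619529) = 38.2818 degrees

38.2818


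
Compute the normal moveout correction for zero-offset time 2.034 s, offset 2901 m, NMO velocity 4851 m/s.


x/Vnmo = 2901/4851 = 0.598021
(x/Vnmo)^2 = 0.357629
t0^2 = 4.137156
sqrt(4.137156 + 0.357629) = 2.120091
dt = 2.120091 - 2.034 = 0.086091

0.086091


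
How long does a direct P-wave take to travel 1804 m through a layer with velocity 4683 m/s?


t = x / V
= 1804 / 4683
= 0.3852 s

0.3852


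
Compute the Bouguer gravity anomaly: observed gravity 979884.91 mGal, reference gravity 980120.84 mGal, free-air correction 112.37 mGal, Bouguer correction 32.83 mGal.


BA = g_obs - g_ref + FAC - BC
= 979884.91 - 980120.84 + 112.37 - 32.83
= -156.39 mGal

-156.39


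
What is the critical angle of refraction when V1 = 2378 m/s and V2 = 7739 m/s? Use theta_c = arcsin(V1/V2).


V1/V2 = 2378/7739 = 0.307275
theta_c = arcsin(0.307275) = 17.8951 degrees

17.8951


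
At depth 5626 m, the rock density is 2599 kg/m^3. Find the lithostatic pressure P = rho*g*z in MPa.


P = rho * g * z / 1e6
= 2599 * 9.81 * 5626 / 1e6
= 143441564.94 / 1e6
= 143.4416 MPa

143.4416


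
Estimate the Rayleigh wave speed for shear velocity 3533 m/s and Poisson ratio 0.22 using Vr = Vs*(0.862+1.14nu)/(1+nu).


Numerator factor = 0.862 + 1.14*0.22 = 1.1128
Denominator = 1 + 0.22 = 1.22
Vr = 3533 * 1.1128 / 1.22 = 3222.56 m/s

3222.56


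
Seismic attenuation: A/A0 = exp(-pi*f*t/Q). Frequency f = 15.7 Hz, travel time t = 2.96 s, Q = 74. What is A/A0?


pi*f*t/Q = pi*15.7*2.96/74 = 1.97292
A/A0 = exp(-1.97292) = 0.13905

0.13905


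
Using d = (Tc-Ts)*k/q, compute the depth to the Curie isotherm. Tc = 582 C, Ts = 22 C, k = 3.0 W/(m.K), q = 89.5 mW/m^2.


T_Curie - T_surf = 582 - 22 = 560 C
Convert q to W/m^2: 89.5 mW/m^2 = 0.0895 W/m^2
d = 560 * 3.0 / 0.0895 = 18770.95 m

18770.95


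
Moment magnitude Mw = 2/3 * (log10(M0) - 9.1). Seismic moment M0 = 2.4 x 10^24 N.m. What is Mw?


log10(M0) = log10(2.4 x 10^24) = 24.3802
Mw = 2/3 * (24.3802 - 9.1)
= 2/3 * 15.2802
= 10.19

10.19


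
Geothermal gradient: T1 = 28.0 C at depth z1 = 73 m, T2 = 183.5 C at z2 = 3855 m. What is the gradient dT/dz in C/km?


dT = 183.5 - 28.0 = 155.5 C
dz = 3855 - 73 = 3782 m
gradient = dT/dz * 1000 = 155.5/3782 * 1000 = 41.1158 C/km

41.1158


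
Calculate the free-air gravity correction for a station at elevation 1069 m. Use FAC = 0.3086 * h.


FAC = 0.3086 * h
= 0.3086 * 1069
= 329.8934 mGal

329.8934


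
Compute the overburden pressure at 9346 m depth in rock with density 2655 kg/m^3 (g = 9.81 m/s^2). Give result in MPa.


P = rho * g * z / 1e6
= 2655 * 9.81 * 9346 / 1e6
= 243421710.3 / 1e6
= 243.4217 MPa

243.4217


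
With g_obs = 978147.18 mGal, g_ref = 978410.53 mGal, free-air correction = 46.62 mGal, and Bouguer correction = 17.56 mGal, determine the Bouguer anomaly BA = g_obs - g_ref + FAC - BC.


BA = g_obs - g_ref + FAC - BC
= 978147.18 - 978410.53 + 46.62 - 17.56
= -234.29 mGal

-234.29


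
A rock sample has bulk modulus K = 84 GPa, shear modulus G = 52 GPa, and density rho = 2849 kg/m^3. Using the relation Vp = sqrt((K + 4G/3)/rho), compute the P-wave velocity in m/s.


First compute the effective modulus:
K + 4G/3 = 84e9 + 4*52e9/3 = 153333333333.33 Pa
Then divide by density:
153333333333.33 / 2849 = 53820053.8201 Pa/(kg/m^3)
Take the square root:
Vp = sqrt(53820053.8201) = 7336.22 m/s

7336.22


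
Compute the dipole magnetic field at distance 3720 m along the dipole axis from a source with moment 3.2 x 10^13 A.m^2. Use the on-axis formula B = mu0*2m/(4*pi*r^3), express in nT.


m = 3.2 x 10^13 = 32000000000000 A.m^2
2m = 64000000000000 A.m^2
r^3 = 3720^3 = 51478848000
B = (4pi*10^-7) * 64000000000000 / (4*pi * 51478848000) * 1e9
= 80424771.931899 / 646902282768.26 * 1e9
= 124322.9064 nT

124322.9064


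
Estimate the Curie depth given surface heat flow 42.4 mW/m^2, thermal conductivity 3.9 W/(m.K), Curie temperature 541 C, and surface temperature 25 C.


T_Curie - T_surf = 541 - 25 = 516 C
Convert q to W/m^2: 42.4 mW/m^2 = 0.0424 W/m^2
d = 516 * 3.9 / 0.0424 = 47462.26 m

47462.26


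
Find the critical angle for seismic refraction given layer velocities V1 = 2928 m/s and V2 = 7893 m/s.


V1/V2 = 2928/7893 = 0.370962
theta_c = arcsin(0.370962) = 21.7749 degrees

21.7749


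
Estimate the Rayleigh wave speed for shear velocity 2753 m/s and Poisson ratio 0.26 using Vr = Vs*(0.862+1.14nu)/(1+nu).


Numerator factor = 0.862 + 1.14*0.26 = 1.1584
Denominator = 1 + 0.26 = 1.26
Vr = 2753 * 1.1584 / 1.26 = 2531.01 m/s

2531.01


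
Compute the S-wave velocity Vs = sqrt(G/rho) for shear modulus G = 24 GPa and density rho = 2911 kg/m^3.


Convert G to Pa: G = 24e9 Pa
Compute G/rho = 24e9 / 2911 = 8244589.4881
Vs = sqrt(8244589.4881) = 2871.34 m/s

2871.34


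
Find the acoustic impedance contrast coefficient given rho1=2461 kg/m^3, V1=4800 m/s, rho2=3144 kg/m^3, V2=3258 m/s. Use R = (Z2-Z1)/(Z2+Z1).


Z1 = 2461 * 4800 = 11812800
Z2 = 3144 * 3258 = 10243152
R = (10243152 - 11812800) / (10243152 + 11812800) = -1569648 / 22055952 = -0.0712

-0.0712


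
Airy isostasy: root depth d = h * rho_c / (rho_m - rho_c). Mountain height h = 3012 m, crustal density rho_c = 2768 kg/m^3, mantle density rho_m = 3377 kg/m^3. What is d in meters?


rho_m - rho_c = 3377 - 2768 = 609
d = 3012 * 2768 / 609
= 8337216 / 609
= 13690.01 m

13690.01


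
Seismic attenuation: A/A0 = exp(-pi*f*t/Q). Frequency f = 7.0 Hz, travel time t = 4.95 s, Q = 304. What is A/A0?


pi*f*t/Q = pi*7.0*4.95/304 = 0.35808
A/A0 = exp(-0.35808) = 0.699017

0.699017


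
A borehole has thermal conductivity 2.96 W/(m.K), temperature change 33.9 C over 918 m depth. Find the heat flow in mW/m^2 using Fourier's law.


q = k * dT / dz * 1000
= 2.96 * 33.9 / 918 * 1000
= 0.109307 * 1000
= 109.3072 mW/m^2

109.3072


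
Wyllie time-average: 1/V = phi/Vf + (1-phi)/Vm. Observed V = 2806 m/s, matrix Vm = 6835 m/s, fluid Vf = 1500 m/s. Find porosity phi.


1/V - 1/Vm = 1/2806 - 1/6835 = 0.00021007
1/Vf - 1/Vm = 1/1500 - 1/6835 = 0.00052036
phi = 0.00021007 / 0.00052036 = 0.4037

0.4037


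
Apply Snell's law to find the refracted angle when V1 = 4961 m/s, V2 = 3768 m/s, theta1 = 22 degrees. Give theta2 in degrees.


sin(theta1) = sin(22 deg) = 0.374607
sin(theta2) = V2/V1 * sin(theta1) = 3768/4961 * 0.374607 = 0.284523
theta2 = arcsin(0.284523) = 16.5303 degrees

16.5303


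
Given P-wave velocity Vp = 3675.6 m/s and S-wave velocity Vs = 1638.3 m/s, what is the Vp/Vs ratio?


Vp/Vs = 3675.6 / 1638.3
= 2.2435

2.2435


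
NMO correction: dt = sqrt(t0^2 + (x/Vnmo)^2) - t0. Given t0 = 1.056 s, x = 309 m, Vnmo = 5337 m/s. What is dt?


x/Vnmo = 309/5337 = 0.057898
(x/Vnmo)^2 = 0.003352
t0^2 = 1.115136
sqrt(1.115136 + 0.003352) = 1.057586
dt = 1.057586 - 1.056 = 0.001586

0.001586


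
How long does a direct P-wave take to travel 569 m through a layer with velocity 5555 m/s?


t = x / V
= 569 / 5555
= 0.1024 s

0.1024


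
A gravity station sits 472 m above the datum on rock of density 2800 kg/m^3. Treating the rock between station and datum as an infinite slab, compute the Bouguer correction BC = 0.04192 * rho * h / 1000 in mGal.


BC = 0.04192 * rho * h / 1000
= 0.04192 * 2800 * 472 / 1000
= 55.4015 mGal

55.4015


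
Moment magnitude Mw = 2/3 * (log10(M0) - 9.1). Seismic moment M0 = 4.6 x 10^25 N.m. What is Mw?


log10(M0) = log10(4.6 x 10^25) = 25.6628
Mw = 2/3 * (25.6628 - 9.1)
= 2/3 * 16.5628
= 11.04

11.04


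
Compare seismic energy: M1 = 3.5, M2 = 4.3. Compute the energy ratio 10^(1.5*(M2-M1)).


M2 - M1 = 4.3 - 3.5 = 0.8
1.5 * 0.8 = 1.2
ratio = 10^1.2 = 15.85

15.85


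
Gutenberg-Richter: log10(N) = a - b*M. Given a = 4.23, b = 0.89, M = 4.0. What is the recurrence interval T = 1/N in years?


log10(N) = 4.23 - 0.89*4.0 = 0.67
N = 10^0.67 = 4.677351
T = 1/N = 1/4.677351 = 0.2138 years

0.2138


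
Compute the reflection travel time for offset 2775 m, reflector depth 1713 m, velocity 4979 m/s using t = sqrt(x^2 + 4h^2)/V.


x^2 + 4h^2 = 2775^2 + 4*1713^2 = 7700625 + 11737476 = 19438101
sqrt(19438101) = 4408.8662
t = 4408.8662 / 4979 = 0.8855 s

0.8855


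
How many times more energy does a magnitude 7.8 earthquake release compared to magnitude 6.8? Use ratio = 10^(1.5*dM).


M2 - M1 = 7.8 - 6.8 = 1.0
1.5 * 1.0 = 1.5
ratio = 10^1.5 = 31.62

31.62


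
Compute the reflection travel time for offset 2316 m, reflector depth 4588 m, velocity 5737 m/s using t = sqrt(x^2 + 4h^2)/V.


x^2 + 4h^2 = 2316^2 + 4*4588^2 = 5363856 + 84198976 = 89562832
sqrt(89562832) = 9463.7642
t = 9463.7642 / 5737 = 1.6496 s

1.6496


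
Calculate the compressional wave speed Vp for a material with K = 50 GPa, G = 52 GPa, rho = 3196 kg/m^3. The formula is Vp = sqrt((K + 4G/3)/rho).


First compute the effective modulus:
K + 4G/3 = 50e9 + 4*52e9/3 = 119333333333.33 Pa
Then divide by density:
119333333333.33 / 3196 = 37338339.5912 Pa/(kg/m^3)
Take the square root:
Vp = sqrt(37338339.5912) = 6110.51 m/s

6110.51


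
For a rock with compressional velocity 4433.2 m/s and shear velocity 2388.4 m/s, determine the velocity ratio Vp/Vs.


Vp/Vs = 4433.2 / 2388.4
= 1.8561

1.8561


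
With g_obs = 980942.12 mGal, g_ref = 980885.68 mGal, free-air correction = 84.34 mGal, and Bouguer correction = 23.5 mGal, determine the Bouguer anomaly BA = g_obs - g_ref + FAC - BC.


BA = g_obs - g_ref + FAC - BC
= 980942.12 - 980885.68 + 84.34 - 23.5
= 117.28 mGal

117.28


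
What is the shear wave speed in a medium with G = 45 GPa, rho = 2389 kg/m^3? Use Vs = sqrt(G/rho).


Convert G to Pa: G = 45e9 Pa
Compute G/rho = 45e9 / 2389 = 18836333.1938
Vs = sqrt(18836333.1938) = 4340.08 m/s

4340.08


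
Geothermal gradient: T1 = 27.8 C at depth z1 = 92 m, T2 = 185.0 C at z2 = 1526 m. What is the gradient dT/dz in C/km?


dT = 185.0 - 27.8 = 157.2 C
dz = 1526 - 92 = 1434 m
gradient = dT/dz * 1000 = 157.2/1434 * 1000 = 109.6234 C/km

109.6234


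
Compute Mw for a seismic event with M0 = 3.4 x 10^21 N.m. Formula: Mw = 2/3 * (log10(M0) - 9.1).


log10(M0) = log10(3.4 x 10^21) = 21.5315
Mw = 2/3 * (21.5315 - 9.1)
= 2/3 * 12.4315
= 8.29

8.29


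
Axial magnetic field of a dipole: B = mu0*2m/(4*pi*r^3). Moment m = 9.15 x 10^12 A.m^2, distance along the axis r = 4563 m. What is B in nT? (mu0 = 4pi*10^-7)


m = 9.15 x 10^12 = 9150000000000 A.m^2
2m = 18300000000000 A.m^2
r^3 = 4563^3 = 95006081547
B = (4pi*10^-7) * 18300000000000 / (4*pi * 95006081547) * 1e9
= 22996458.224277 / 1193881631337.63 * 1e9
= 19261.9248 nT

19261.9248


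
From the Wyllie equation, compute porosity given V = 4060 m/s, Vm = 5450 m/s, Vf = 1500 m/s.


1/V - 1/Vm = 1/4060 - 1/5450 = 6.282e-05
1/Vf - 1/Vm = 1/1500 - 1/5450 = 0.00048318
phi = 6.282e-05 / 0.00048318 = 0.13

0.13


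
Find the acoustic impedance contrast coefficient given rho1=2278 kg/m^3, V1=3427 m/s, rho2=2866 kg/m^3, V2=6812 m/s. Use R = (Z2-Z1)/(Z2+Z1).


Z1 = 2278 * 3427 = 7806706
Z2 = 2866 * 6812 = 19523192
R = (19523192 - 7806706) / (19523192 + 7806706) = 11716486 / 27329898 = 0.4287

0.4287


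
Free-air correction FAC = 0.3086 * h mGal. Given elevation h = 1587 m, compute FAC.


FAC = 0.3086 * h
= 0.3086 * 1587
= 489.7482 mGal

489.7482


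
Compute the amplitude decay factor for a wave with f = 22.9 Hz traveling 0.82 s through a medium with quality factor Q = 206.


pi*f*t/Q = pi*22.9*0.82/206 = 0.286373
A/A0 = exp(-0.286373) = 0.750982

0.750982


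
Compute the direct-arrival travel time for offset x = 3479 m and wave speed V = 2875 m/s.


t = x / V
= 3479 / 2875
= 1.2101 s

1.2101
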